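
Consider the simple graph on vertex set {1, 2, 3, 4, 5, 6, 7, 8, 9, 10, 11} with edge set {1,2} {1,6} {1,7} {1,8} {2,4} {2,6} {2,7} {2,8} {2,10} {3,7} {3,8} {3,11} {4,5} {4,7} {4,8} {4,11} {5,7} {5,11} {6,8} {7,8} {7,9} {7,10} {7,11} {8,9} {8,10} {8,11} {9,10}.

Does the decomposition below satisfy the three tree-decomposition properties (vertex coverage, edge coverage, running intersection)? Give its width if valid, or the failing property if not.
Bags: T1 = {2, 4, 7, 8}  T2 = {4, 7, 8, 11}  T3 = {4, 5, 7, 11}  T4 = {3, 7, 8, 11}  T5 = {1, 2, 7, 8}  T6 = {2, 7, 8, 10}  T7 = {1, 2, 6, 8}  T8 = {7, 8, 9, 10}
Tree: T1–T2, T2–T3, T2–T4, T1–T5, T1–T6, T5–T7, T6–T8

Yes; width 3.

Checking the three conditions: (i) the bags cover all of {1, 2, 3, 4, 5, 6, 7, 8, 9, 10, 11}; (ii) for each edge, some bag contains both endpoints; (iii) the bags containing any fixed vertex form a subtree. All hold, so the decomposition is valid with width 4 − 1 = 3.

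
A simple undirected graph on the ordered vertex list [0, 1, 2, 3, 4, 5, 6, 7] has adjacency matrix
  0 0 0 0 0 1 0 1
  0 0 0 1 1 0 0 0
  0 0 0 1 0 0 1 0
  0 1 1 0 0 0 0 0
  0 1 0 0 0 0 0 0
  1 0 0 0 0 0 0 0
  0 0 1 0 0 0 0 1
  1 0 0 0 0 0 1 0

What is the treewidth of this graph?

A width-1 tree decomposition is:
Bags: B1 = {0, 5}  B2 = {0, 7}  B3 = {6, 7}  B4 = {2, 6}  B5 = {2, 3}  B6 = {1, 3}  B7 = {1, 4}
Tree: B1–B2, B2–B3, B3–B4, B4–B5, B5–B6, B6–B7
The largest bag has 2 vertices, giving width 1; this decomposition certifies tw(G) ≤ 1. G has an edge, so its treewidth is at least 1. Therefore the treewidth is 1.

1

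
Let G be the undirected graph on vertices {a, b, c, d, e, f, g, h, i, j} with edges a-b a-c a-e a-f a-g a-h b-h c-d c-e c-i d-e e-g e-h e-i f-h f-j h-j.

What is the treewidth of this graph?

2

A width-2 tree decomposition is:
Bags: B1 = {a, c, e}  B2 = {a, e, h}  B3 = {c, d, e}  B4 = {a, e, g}  B5 = {a, b, h}  B6 = {c, e, i}  B7 = {a, f, h}  B8 = {f, h, j}
Tree: B1–B2, B1–B3, B1–B4, B2–B5, B3–B6, B5–B7, B7–B8
Each bag holds 3 vertices, so the decomposition has width 2, which upper-bounds the treewidth. On the other hand G contains the 3-clique {c, d, e}. A clique must lie in a single bag of any decomposition, so no decomposition can have width below 2. The upper and lower bounds meet at 2, so that is the treewidth.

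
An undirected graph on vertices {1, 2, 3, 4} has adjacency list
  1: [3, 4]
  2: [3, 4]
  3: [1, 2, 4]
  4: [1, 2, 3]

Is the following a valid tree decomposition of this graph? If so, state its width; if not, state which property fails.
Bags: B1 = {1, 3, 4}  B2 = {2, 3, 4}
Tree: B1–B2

Checking the three conditions: (i) the bags cover all of {1, 2, 3, 4}; (ii) for each edge, some bag contains both endpoints; (iii) the bags containing any fixed vertex form a subtree. All hold, so the decomposition is valid with width 3 − 1 = 2.

Yes; width 2.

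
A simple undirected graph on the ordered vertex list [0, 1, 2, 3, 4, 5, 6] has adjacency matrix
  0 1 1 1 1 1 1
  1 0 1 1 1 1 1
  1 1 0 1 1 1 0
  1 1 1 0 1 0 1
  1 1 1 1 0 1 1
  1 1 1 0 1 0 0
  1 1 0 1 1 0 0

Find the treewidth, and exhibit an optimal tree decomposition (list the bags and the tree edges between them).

Treewidth 4.
One optimal decomposition is:
Bags: B1 = {0, 1, 3, 4, 6}  B2 = {0, 1, 2, 3, 4}  B3 = {0, 1, 2, 4, 5}
Tree: B1–B2, B2–B3

Each bag holds 5 vertices, so the decomposition has width 4, which upper-bounds the treewidth. Conversely, {0, 1, 2, 3, 4} is a clique of size 5, and the vertices of any clique must share a bag in every tree decomposition; so some bag has ≥ 5 vertices and tw(G) ≥ 4. Therefore the treewidth is 4.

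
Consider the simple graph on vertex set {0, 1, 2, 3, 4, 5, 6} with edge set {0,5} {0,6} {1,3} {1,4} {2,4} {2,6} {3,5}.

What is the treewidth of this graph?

A width-2 tree decomposition is:
Bags: B1 = {1, 2, 4}  B2 = {1, 2, 6}  B3 = {0, 1, 6}  B4 = {0, 1, 5}  B5 = {1, 3, 5}
Tree: B1–B2, B2–B3, B3–B4, B4–B5
The largest bag has 3 vertices, giving width 2; this decomposition certifies tw(G) ≤ 2. Since 1–4–2–6–0–5–3–1 is a cycle in G, G is not acyclic. Forests are exactly the graphs of treewidth ≤ 1, so tw(G) ≥ 2. Hence tw(G) = 2 exactly.

2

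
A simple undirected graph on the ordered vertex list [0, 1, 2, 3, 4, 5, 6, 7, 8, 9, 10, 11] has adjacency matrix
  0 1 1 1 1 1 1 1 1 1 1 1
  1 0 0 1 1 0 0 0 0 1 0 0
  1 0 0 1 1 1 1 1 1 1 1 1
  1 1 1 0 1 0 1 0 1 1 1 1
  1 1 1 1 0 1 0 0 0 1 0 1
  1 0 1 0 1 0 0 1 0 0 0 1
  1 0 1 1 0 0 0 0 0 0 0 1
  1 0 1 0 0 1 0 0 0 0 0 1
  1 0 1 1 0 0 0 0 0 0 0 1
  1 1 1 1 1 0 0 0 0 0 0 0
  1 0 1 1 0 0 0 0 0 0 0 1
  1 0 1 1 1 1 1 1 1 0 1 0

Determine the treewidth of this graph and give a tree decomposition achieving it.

Every bag has size at most 5, so the width is 5 − 1 = 4 and tw(G) ≤ 4. Conversely, {0, 1, 3, 4, 9} is a clique of size 5, and the vertices of any clique must share a bag in every tree decomposition; so some bag has ≥ 5 vertices and tw(G) ≥ 4. Therefore the treewidth is 4.

Treewidth 4.
Bags: B1 = {0, 2, 3, 6, 11}  B2 = {0, 2, 3, 4, 11}  B3 = {0, 2, 4, 5, 11}  B4 = {0, 2, 3, 10, 11}  B5 = {0, 2, 3, 8, 11}  B6 = {0, 2, 3, 4, 9}  B7 = {0, 2, 5, 7, 11}  B8 = {0, 1, 3, 4, 9}
Tree: B1–B2, B2–B3, B1–B4, B2–B5, B2–B6, B3–B7, B6–B8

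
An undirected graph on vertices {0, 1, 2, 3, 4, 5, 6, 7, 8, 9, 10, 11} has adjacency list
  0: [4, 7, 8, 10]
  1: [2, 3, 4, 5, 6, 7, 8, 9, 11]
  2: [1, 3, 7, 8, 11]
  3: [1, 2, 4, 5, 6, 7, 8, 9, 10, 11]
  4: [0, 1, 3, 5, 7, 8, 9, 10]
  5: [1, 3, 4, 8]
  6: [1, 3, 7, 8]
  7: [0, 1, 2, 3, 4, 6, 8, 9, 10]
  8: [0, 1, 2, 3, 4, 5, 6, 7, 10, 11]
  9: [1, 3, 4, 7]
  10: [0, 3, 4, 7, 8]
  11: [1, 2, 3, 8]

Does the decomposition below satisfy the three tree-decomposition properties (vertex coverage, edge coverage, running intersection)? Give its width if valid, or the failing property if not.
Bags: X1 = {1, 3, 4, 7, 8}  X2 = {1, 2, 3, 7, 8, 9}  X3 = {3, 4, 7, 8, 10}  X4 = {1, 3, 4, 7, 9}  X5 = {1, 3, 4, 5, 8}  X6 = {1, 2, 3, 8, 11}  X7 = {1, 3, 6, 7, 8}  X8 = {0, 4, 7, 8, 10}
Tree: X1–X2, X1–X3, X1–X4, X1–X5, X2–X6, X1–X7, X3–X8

A tree decomposition must satisfy three properties: every vertex lies in some bag; for every edge, both endpoints lie together in some bag; and for every vertex, the bags containing it form a connected subtree. Here bags containing vertex 9 are not connected in the tree, so the decomposition is invalid.

No — bags containing vertex 9 are not connected in the tree.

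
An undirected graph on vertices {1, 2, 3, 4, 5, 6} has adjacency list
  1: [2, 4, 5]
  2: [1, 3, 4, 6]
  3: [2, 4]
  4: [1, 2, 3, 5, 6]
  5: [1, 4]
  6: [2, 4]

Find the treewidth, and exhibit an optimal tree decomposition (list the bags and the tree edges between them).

Treewidth 2.
One optimal decomposition is:
Bags: B1 = {1, 4, 5}  B2 = {1, 2, 4}  B3 = {2, 3, 4}  B4 = {2, 4, 6}
Tree: B1–B2, B2–B3, B2–B4

Every bag has size at most 3, so the width is 3 − 1 = 2 and tw(G) ≤ 2. For the lower bound, the 3 vertices {1, 2, 4} are pairwise adjacent, and any tree decomposition puts a clique entirely inside one bag — forcing width ≥ 2. Therefore the treewidth is 2.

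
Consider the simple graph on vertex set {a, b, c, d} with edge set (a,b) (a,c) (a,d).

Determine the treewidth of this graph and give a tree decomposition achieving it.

Treewidth 1.
One optimal decomposition is:
Bags: B1 = {a, d}  B2 = {a, b}  B3 = {a, c}
Tree: B1–B2, B2–B3

Every bag has size at most 2, so the width is 2 − 1 = 1 and tw(G) ≤ 1. Since G has at least one edge (e.g. d–a), it is not an edgeless graph, so tw(G) ≥ 1. Therefore the treewidth is 1.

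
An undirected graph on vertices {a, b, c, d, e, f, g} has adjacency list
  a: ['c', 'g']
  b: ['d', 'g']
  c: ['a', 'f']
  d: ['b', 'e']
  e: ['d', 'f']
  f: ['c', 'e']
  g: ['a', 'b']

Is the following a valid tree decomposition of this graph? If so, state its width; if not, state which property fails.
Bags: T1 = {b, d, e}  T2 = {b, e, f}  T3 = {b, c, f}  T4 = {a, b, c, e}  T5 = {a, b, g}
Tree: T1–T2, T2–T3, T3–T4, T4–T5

A tree decomposition must satisfy three properties: every vertex lies in some bag; for every edge, both endpoints lie together in some bag; and for every vertex, the bags containing it form a connected subtree. Here bags containing vertex e are not connected in the tree, so the decomposition is invalid.

No — bags containing vertex e are not connected in the tree.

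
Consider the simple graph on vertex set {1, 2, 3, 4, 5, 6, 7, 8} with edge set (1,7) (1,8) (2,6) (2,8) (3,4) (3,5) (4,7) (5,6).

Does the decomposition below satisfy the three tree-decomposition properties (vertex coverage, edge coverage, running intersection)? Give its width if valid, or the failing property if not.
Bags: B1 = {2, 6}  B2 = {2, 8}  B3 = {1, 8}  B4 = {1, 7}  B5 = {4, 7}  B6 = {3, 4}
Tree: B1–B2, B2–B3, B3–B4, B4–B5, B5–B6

A tree decomposition must satisfy three properties: every vertex lies in some bag; for every edge, both endpoints lie together in some bag; and for every vertex, the bags containing it form a connected subtree. Here vertex 5 appears in no bag, so the decomposition is invalid.

No — vertex 5 appears in no bag.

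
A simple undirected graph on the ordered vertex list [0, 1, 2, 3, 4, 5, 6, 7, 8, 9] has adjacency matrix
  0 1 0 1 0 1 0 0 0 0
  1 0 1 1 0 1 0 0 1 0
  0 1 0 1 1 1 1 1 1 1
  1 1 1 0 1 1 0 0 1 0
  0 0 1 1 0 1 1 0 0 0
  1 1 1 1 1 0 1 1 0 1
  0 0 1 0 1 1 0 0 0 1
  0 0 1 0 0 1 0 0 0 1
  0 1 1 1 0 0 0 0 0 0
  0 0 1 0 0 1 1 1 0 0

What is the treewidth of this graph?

A width-3 tree decomposition is:
Bags: B1 = {2, 3, 4, 5}  B2 = {2, 4, 5, 6}  B3 = {2, 5, 6, 9}  B4 = {1, 2, 3, 5}  B5 = {1, 2, 3, 8}  B6 = {2, 5, 7, 9}  B7 = {0, 1, 3, 5}
Tree: B1–B2, B2–B3, B1–B4, B4–B5, B3–B6, B4–B7
Each bag holds 4 vertices, so the decomposition has width 3, which upper-bounds the treewidth. For the lower bound, the 4 vertices {0, 1, 3, 5} are pairwise adjacent, and any tree decomposition puts a clique entirely inside one bag — forcing width ≥ 3. Combining the bounds, tw(G) = 3.

3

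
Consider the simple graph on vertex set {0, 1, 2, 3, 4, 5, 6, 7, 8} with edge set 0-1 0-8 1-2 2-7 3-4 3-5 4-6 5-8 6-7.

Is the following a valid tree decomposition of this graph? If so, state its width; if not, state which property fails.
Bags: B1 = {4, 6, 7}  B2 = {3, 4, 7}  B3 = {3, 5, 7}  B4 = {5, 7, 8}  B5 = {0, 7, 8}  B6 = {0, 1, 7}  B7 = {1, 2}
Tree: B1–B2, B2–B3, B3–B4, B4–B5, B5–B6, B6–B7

A tree decomposition must satisfy three properties: every vertex lies in some bag; for every edge, both endpoints lie together in some bag; and for every vertex, the bags containing it form a connected subtree. Here edge (7,2) lies in no bag, so the decomposition is invalid.

No — edge (7,2) lies in no bag.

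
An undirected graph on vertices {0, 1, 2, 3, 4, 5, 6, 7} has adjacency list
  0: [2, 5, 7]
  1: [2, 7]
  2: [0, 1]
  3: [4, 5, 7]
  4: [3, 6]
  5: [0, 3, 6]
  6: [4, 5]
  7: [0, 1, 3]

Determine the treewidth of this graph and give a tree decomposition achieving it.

Each bag holds 3 vertices, so the decomposition has width 2, which upper-bounds the treewidth. Since 6–4–3–5–6 is a cycle in G, G is not acyclic. Forests are exactly the graphs of treewidth ≤ 1, so tw(G) ≥ 2. The upper and lower bounds meet at 2, so that is the treewidth.

Treewidth 2.
Bags: B1 = {4, 5, 6}  B2 = {3, 4, 5}  B3 = {0, 3, 5}  B4 = {0, 3, 7}  B5 = {0, 2, 7}  B6 = {1, 2, 7}
Tree: B1–B2, B2–B3, B3–B4, B4–B5, B5–B6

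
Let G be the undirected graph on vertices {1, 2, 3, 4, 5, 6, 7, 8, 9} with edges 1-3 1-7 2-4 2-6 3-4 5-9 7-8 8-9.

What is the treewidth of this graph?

1

A width-1 tree decomposition is:
Bags: B1 = {2, 6}  B2 = {2, 4}  B3 = {3, 4}  B4 = {1, 3}  B5 = {1, 7}  B6 = {7, 8}  B7 = {8, 9}  B8 = {5, 9}
Tree: B1–B2, B2–B3, B3–B4, B4–B5, B5–B6, B6–B7, B7–B8
Every bag has size at most 2, so the width is 2 − 1 = 1 and tw(G) ≤ 1. Any graph with an edge has treewidth ≥ 1, and G has the edge 6–2. The upper and lower bounds meet at 1, so that is the treewidth.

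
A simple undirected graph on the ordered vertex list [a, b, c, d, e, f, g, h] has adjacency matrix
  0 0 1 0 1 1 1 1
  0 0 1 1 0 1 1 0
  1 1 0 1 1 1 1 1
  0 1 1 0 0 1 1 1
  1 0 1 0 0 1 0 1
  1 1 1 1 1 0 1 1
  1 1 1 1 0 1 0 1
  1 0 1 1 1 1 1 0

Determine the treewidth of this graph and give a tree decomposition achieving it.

Treewidth 4.
One optimal decomposition is:
Bags: B1 = {a, c, f, g, h}  B2 = {a, c, e, f, h}  B3 = {c, d, f, g, h}  B4 = {b, c, d, f, g}
Tree: B1–B2, B1–B3, B3–B4

Each bag holds 5 vertices, so the decomposition has width 4, which upper-bounds the treewidth. On the other hand G contains the 5-clique {c, d, f, g, h}. A clique must lie in a single bag of any decomposition, so no decomposition can have width below 4. Hence tw(G) = 4 exactly.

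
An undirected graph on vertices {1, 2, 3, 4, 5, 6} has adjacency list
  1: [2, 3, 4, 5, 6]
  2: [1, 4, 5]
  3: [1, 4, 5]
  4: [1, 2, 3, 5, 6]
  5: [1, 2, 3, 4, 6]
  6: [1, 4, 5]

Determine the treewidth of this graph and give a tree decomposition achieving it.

The largest bag has 4 vertices, giving width 3; this decomposition certifies tw(G) ≤ 3. On the other hand G contains the 4-clique {1, 2, 4, 5}. A clique must lie in a single bag of any decomposition, so no decomposition can have width below 3. Therefore the treewidth is 3.

Treewidth 3.
One such decomposition:
Bags: B1 = {1, 2, 4, 5}  B2 = {1, 4, 5, 6}  B3 = {1, 3, 4, 5}
Tree: B1–B2, B2–B3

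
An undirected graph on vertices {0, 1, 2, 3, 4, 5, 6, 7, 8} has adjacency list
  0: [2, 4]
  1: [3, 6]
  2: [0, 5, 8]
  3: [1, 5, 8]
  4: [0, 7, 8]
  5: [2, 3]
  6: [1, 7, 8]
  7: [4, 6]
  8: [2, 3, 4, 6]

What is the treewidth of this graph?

3

A width-3 tree decomposition is:
Bags: B1 = {0, 2, 3, 5}  B2 = {0, 2, 3, 8}  B3 = {0, 3, 4, 8}  B4 = {1, 3, 4, 8}  B5 = {1, 4, 6, 8}  B6 = {1, 4, 6, 7}
Tree: B1–B2, B2–B3, B3–B4, B4–B5, B5–B6
The largest bag has 4 vertices, giving width 3; this decomposition certifies tw(G) ≤ 3. For the lower bound: the 4 vertex sets {0,2,5}, {3}, {8}, {1,4,6,7} are disjoint, each induces a connected subgraph, and every pair is joined by at least one edge of G. Contracting each set to a single vertex therefore yields K_{4} as a minor, and since treewidth is minor-monotone, tw(G) ≥ tw(K_{4}) = 3. Combining the bounds, tw(G) = 3.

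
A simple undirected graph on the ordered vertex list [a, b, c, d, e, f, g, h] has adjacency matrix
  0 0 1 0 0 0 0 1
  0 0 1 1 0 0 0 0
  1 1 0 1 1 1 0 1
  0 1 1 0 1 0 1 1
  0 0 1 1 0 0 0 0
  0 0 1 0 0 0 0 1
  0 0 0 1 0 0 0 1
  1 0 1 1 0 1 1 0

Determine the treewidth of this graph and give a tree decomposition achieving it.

Every bag has size at most 3, so the width is 3 − 1 = 2 and tw(G) ≤ 2. On the other hand G contains the 3-clique {d, g, h}. A clique must lie in a single bag of any decomposition, so no decomposition can have width below 2. Therefore the treewidth is 2.

Treewidth 2.
Bags: B1 = {b, c, d}  B2 = {c, d, h}  B3 = {c, d, e}  B4 = {d, g, h}  B5 = {a, c, h}  B6 = {c, f, h}
Tree: B1–B2, B2–B3, B2–B4, B2–B5, B2–B6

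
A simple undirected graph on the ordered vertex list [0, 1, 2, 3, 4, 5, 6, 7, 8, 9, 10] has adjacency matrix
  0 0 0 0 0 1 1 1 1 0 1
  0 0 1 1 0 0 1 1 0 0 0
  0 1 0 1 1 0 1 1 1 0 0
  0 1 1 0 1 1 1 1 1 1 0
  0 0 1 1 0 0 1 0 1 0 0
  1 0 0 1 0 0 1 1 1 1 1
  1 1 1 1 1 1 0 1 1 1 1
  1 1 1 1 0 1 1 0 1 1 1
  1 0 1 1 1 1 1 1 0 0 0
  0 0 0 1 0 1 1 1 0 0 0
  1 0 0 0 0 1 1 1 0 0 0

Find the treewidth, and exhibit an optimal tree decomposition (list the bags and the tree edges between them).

Treewidth 4.
One optimal decomposition is:
Bags: B1 = {3, 5, 6, 7, 8}  B2 = {2, 3, 6, 7, 8}  B3 = {0, 5, 6, 7, 8}  B4 = {0, 5, 6, 7, 10}  B5 = {1, 2, 3, 6, 7}  B6 = {3, 5, 6, 7, 9}  B7 = {2, 3, 4, 6, 8}
Tree: B1–B2, B1–B3, B3–B4, B2–B5, B1–B6, B2–B7

Every bag has size at most 5, so the width is 5 − 1 = 4 and tw(G) ≤ 4. On the other hand G contains the 5-clique {2, 3, 4, 6, 8}. A clique must lie in a single bag of any decomposition, so no decomposition can have width below 4. Combining the bounds, tw(G) = 4.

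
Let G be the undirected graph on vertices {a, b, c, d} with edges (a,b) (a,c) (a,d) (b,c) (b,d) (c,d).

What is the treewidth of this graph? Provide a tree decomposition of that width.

A single bag containing all 4 vertices is trivially a valid decomposition of width 3. On the other hand G contains the 4-clique {a, b, c, d}. A clique must lie in a single bag of any decomposition, so no decomposition can have width below 3. Combining the bounds, tw(G) = 3.

Treewidth 3.
One such decomposition:
Bags: B1 = {a, b, c, d}
Tree: (single bag)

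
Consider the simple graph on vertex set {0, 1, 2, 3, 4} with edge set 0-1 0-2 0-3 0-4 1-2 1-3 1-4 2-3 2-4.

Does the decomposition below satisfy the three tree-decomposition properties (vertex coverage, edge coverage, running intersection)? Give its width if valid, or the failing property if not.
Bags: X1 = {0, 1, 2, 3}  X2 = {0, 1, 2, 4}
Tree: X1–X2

Checking the three conditions: (i) the bags cover all of {0, 1, 2, 3, 4}; (ii) for each edge, some bag contains both endpoints; (iii) the bags containing any fixed vertex form a subtree. All hold, so the decomposition is valid with width 4 − 1 = 3.

Yes; width 3.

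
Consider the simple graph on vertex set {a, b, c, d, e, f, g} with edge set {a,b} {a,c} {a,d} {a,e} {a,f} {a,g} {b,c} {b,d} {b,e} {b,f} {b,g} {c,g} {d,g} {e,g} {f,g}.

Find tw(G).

3

A width-3 tree decomposition is:
Bags: B1 = {a, b, c, g}  B2 = {a, b, d, g}  B3 = {a, b, f, g}  B4 = {a, b, e, g}
Tree: B1–B2, B2–B3, B1–B4
The largest bag has 4 vertices, giving width 3; this decomposition certifies tw(G) ≤ 3. Conversely, {a, b, d, g} is a clique of size 4, and the vertices of any clique must share a bag in every tree decomposition; so some bag has ≥ 4 vertices and tw(G) ≥ 3. Hence tw(G) = 3 exactly.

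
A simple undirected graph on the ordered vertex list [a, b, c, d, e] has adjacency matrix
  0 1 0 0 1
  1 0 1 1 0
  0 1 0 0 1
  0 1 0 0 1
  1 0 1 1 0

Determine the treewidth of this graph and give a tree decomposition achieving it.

Treewidth 2.
One optimal decomposition is:
Bags: B1 = {b, d, e}  B2 = {b, c, e}  B3 = {a, b, e}
Tree: B1–B2, B2–B3

Every bag has size at most 3, so the width is 3 − 1 = 2 and tw(G) ≤ 2. The edges e–d–b–c–e form a cycle, so G is not a tree and its treewidth is at least 2. Therefore the treewidth is 2.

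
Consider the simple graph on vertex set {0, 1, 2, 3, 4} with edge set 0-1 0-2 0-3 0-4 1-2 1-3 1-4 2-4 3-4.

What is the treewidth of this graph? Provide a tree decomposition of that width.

Treewidth 3.
One such decomposition:
Bags: B1 = {0, 1, 2, 4}  B2 = {0, 1, 3, 4}
Tree: B1–B2

Every bag has size at most 4, so the width is 4 − 1 = 3 and tw(G) ≤ 3. Conversely, {0, 1, 2, 4} is a clique of size 4, and the vertices of any clique must share a bag in every tree decomposition; so some bag has ≥ 4 vertices and tw(G) ≥ 3. The upper and lower bounds meet at 3, so that is the treewidth.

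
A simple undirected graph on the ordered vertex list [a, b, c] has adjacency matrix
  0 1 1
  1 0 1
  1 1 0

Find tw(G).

2

A width-2 tree decomposition is:
Bags: B1 = {a, b, c}
Tree: (single bag)
A single bag containing all 3 vertices is trivially a valid decomposition of width 2. Conversely, {a, b, c} is a clique of size 3, and the vertices of any clique must share a bag in every tree decomposition; so some bag has ≥ 3 vertices and tw(G) ≥ 2. The upper and lower bounds meet at 2, so that is the treewidth.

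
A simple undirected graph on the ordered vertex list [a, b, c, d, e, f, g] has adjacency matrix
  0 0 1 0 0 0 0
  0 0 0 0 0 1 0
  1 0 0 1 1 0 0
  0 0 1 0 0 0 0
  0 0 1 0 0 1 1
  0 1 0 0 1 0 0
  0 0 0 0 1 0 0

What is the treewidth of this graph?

A width-1 tree decomposition is:
Bags: B1 = {c, e}  B2 = {e, f}  B3 = {b, f}  B4 = {e, g}  B5 = {a, c}  B6 = {c, d}
Tree: B1–B2, B2–B3, B2–B4, B1–B5, B5–B6
Every bag has size at most 2, so the width is 2 − 1 = 1 and tw(G) ≤ 1. Since G has at least one edge (e.g. c–e), it is not an edgeless graph, so tw(G) ≥ 1. Therefore the treewidth is 1.

1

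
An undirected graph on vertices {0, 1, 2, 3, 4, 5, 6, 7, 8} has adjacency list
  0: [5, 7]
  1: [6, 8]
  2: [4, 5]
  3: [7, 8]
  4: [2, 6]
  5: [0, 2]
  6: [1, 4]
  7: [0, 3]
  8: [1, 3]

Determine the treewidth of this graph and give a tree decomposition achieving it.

Each bag holds 3 vertices, so the decomposition has width 2, which upper-bounds the treewidth. Since 4–6–1–8–3–7–0–5–2–4 is a cycle in G, G is not acyclic. Forests are exactly the graphs of treewidth ≤ 1, so tw(G) ≥ 2. The upper and lower bounds meet at 2, so that is the treewidth.

Treewidth 2.
One optimal decomposition is:
Bags: B1 = {1, 4, 6}  B2 = {1, 4, 8}  B3 = {3, 4, 8}  B4 = {3, 4, 7}  B5 = {0, 4, 7}  B6 = {0, 4, 5}  B7 = {2, 4, 5}
Tree: B1–B2, B2–B3, B3–B4, B4–B5, B5–B6, B6–B7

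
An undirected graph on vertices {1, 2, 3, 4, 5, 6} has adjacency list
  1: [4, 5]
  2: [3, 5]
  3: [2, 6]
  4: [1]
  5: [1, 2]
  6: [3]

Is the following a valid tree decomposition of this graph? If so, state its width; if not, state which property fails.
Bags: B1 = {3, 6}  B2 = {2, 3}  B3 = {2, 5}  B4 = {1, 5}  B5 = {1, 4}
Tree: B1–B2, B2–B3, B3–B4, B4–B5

Yes; width 1.

Vertex coverage: the bags together contain {1, 2, 3, 4, 5, 6}, the full vertex set. Edge coverage: each edge of G has both endpoints in at least one bag. Running intersection: for every vertex, the bags containing it form a connected subtree. All three properties hold, so this is a valid tree decomposition of width max|bag| − 1 = 1, and hence tw(G) ≤ 1.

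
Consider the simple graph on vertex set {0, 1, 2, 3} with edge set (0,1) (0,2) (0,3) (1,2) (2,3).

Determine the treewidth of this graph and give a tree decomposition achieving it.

Each bag holds 3 vertices, so the decomposition has width 2, which upper-bounds the treewidth. For the lower bound, the 3 vertices {0, 1, 2} are pairwise adjacent, and any tree decomposition puts a clique entirely inside one bag — forcing width ≥ 2. Therefore the treewidth is 2.

Treewidth 2.
One such decomposition:
Bags: B1 = {0, 2, 3}  B2 = {0, 1, 2}
Tree: B1–B2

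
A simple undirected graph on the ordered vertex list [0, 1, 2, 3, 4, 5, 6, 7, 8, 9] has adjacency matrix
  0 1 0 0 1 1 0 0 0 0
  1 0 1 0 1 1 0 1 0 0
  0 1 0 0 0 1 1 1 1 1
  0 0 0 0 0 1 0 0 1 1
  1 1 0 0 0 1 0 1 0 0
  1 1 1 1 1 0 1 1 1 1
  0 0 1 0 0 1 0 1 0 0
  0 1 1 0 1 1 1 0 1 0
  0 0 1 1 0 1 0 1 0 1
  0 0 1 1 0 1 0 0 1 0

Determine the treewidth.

A width-3 tree decomposition is:
Bags: B1 = {1, 2, 5, 7}  B2 = {1, 4, 5, 7}  B3 = {2, 5, 6, 7}  B4 = {2, 5, 7, 8}  B5 = {0, 1, 4, 5}  B6 = {2, 5, 8, 9}  B7 = {3, 5, 8, 9}
Tree: B1–B2, B1–B3, B1–B4, B2–B5, B4–B6, B6–B7
Each bag holds 4 vertices, so the decomposition has width 3, which upper-bounds the treewidth. Conversely, {0, 1, 4, 5} is a clique of size 4, and the vertices of any clique must share a bag in every tree decomposition; so some bag has ≥ 4 vertices and tw(G) ≥ 3. Hence tw(G) = 3 exactly.

3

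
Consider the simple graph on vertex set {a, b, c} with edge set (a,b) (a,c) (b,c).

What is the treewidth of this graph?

2

A width-2 tree decomposition is:
Bags: B1 = {a, b, c}
Tree: (single bag)
A single bag containing all 3 vertices is trivially a valid decomposition of width 2. On the other hand G contains the 3-clique {a, b, c}. A clique must lie in a single bag of any decomposition, so no decomposition can have width below 2. Combining the bounds, tw(G) = 2.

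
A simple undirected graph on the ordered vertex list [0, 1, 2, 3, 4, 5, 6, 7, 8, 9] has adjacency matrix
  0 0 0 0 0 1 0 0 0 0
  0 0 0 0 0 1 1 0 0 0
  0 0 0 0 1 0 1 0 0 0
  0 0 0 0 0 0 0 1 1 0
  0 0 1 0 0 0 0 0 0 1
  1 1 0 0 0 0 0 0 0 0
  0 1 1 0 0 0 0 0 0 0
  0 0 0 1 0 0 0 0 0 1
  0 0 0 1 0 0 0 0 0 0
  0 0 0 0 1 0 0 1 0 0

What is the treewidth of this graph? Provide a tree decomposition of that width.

Every bag has size at most 2, so the width is 2 − 1 = 1 and tw(G) ≤ 1. Any graph with an edge has treewidth ≥ 1, and G has the edge 8–3. Combining the bounds, tw(G) = 1.

Treewidth 1.
Bags: B1 = {3, 8}  B2 = {3, 7}  B3 = {7, 9}  B4 = {4, 9}  B5 = {2, 4}  B6 = {2, 6}  B7 = {1, 6}  B8 = {1, 5}  B9 = {0, 5}
Tree: B1–B2, B2–B3, B3–B4, B4–B5, B5–B6, B6–B7, B7–B8, B8–B9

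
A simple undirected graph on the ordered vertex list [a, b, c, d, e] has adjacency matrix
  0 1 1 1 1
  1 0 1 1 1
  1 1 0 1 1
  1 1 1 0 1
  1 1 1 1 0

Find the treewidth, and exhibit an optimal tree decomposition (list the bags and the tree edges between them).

Treewidth 4.
One such decomposition:
Bags: B1 = {a, b, c, d, e}
Tree: (single bag)

A single bag containing all 5 vertices is trivially a valid decomposition of width 4. For the lower bound, the 5 vertices {a, b, c, d, e} are pairwise adjacent, and any tree decomposition puts a clique entirely inside one bag — forcing width ≥ 4. Therefore the treewidth is 4.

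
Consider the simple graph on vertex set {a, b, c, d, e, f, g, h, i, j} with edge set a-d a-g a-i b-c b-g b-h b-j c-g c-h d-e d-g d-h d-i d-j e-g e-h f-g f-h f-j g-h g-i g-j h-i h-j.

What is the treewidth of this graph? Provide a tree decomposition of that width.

Treewidth 3.
One such decomposition:
Bags: B1 = {d, e, g, h}  B2 = {d, g, h, j}  B3 = {f, g, h, j}  B4 = {d, g, h, i}  B5 = {b, g, h, j}  B6 = {a, d, g, i}  B7 = {b, c, g, h}
Tree: B1–B2, B2–B3, B2–B4, B2–B5, B4–B6, B5–B7

Each bag holds 4 vertices, so the decomposition has width 3, which upper-bounds the treewidth. On the other hand G contains the 4-clique {d, g, h, j}. A clique must lie in a single bag of any decomposition, so no decomposition can have width below 3. The upper and lower bounds meet at 3, so that is the treewidth.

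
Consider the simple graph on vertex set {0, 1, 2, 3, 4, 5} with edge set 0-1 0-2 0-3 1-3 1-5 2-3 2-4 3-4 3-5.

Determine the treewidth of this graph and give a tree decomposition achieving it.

The largest bag has 3 vertices, giving width 2; this decomposition certifies tw(G) ≤ 2. For the lower bound, the 3 vertices {0, 1, 3} are pairwise adjacent, and any tree decomposition puts a clique entirely inside one bag — forcing width ≥ 2. Hence tw(G) = 2 exactly.

Treewidth 2.
One such decomposition:
Bags: B1 = {0, 2, 3}  B2 = {2, 3, 4}  B3 = {0, 1, 3}  B4 = {1, 3, 5}
Tree: B1–B2, B1–B3, B3–B4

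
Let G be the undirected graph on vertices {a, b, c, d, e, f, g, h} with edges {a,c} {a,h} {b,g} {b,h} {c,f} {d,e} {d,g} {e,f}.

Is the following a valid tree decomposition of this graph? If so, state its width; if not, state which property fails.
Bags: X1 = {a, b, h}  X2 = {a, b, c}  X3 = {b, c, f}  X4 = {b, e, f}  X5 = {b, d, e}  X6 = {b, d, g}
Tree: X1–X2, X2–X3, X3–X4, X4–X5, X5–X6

Every vertex of G appears in some bag (union = {a, b, c, d, e, f, g, h}); every edge is covered by a bag; and for each vertex v the set of bags containing v is connected in the bag tree. The decomposition is therefore valid. The largest bag has 3 vertices, so the width is 2.

Yes; width 2.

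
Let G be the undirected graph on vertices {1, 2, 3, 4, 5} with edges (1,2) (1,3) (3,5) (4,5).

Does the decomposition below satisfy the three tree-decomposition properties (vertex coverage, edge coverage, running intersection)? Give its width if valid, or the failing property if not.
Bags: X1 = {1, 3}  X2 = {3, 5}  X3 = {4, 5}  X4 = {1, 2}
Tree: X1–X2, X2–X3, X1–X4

Checking the three conditions: (i) the bags cover all of {1, 2, 3, 4, 5}; (ii) for each edge, some bag contains both endpoints; (iii) the bags containing any fixed vertex form a subtree. All hold, so the decomposition is valid with width 2 − 1 = 1.

Yes; width 1.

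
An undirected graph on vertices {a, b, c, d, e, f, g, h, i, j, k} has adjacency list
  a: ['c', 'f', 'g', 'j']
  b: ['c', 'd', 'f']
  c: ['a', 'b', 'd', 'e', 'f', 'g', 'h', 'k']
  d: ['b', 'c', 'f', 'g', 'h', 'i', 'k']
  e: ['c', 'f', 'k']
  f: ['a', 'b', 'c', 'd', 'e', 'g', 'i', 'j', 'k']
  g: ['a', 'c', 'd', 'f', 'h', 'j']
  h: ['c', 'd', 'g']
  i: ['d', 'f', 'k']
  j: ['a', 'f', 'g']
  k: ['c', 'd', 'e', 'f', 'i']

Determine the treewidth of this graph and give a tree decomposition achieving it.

Treewidth 3.
One optimal decomposition is:
Bags: B1 = {c, d, f, k}  B2 = {c, d, f, g}  B3 = {a, c, f, g}  B4 = {b, c, d, f}  B5 = {c, d, g, h}  B6 = {a, f, g, j}  B7 = {d, f, i, k}  B8 = {c, e, f, k}
Tree: B1–B2, B2–B3, B2–B4, B2–B5, B3–B6, B1–B7, B1–B8

Every bag has size at most 4, so the width is 4 − 1 = 3 and tw(G) ≤ 3. For the lower bound, the 4 vertices {c, d, g, h} are pairwise adjacent, and any tree decomposition puts a clique entirely inside one bag — forcing width ≥ 3. Combining the bounds, tw(G) = 3.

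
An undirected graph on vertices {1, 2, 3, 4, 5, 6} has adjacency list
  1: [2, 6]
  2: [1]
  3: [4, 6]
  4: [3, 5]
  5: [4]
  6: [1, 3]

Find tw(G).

A width-1 tree decomposition is:
Bags: B1 = {1, 2}  B2 = {1, 6}  B3 = {3, 6}  B4 = {3, 4}  B5 = {4, 5}
Tree: B1–B2, B2–B3, B3–B4, B4–B5
Each bag holds 2 vertices, so the decomposition has width 1, which upper-bounds the treewidth. G has an edge, so its treewidth is at least 1. The upper and lower bounds meet at 1, so that is the treewidth.

1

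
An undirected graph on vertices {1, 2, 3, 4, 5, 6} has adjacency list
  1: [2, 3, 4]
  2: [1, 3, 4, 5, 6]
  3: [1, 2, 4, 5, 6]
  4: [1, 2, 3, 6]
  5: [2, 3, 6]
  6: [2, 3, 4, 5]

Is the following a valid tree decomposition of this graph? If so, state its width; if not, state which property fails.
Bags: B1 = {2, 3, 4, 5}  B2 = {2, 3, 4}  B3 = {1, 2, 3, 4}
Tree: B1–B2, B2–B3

No — vertex 6 appears in no bag.

A tree decomposition must satisfy three properties: every vertex lies in some bag; for every edge, both endpoints lie together in some bag; and for every vertex, the bags containing it form a connected subtree. Here vertex 6 appears in no bag, so the decomposition is invalid.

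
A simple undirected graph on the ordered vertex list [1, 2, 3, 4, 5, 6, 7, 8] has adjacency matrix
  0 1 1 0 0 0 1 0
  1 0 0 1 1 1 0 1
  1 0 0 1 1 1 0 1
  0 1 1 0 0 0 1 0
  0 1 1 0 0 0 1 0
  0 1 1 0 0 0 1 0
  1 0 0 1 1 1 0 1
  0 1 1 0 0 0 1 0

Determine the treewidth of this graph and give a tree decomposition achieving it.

Treewidth 3.
One such decomposition:
Bags: B1 = {2, 3, 7, 8}  B2 = {2, 3, 5, 7}  B3 = {1, 2, 3, 7}  B4 = {2, 3, 6, 7}  B5 = {2, 3, 4, 7}
Tree: B1–B2, B2–B3, B3–B4, B4–B5

Each bag holds 4 vertices, so the decomposition has width 3, which upper-bounds the treewidth. For the lower bound: the 4 vertex sets {3,8}, {2,5}, {7}, {1} are disjoint, each induces a connected subgraph, and every pair is joined by at least one edge of G. Contracting each set to a single vertex therefore yields K_{4} as a minor, and since treewidth is minor-monotone, tw(G) ≥ tw(K_{4}) = 3. Hence tw(G) = 3 exactly.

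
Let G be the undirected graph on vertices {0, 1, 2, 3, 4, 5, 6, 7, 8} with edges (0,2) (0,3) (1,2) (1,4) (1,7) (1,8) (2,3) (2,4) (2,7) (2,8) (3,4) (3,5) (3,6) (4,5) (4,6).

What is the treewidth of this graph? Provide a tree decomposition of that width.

Treewidth 2.
One optimal decomposition is:
Bags: B1 = {1, 2, 4}  B2 = {2, 3, 4}  B3 = {3, 4, 5}  B4 = {1, 2, 8}  B5 = {0, 2, 3}  B6 = {3, 4, 6}  B7 = {1, 2, 7}
Tree: B1–B2, B2–B3, B1–B4, B2–B5, B3–B6, B4–B7

Each bag holds 3 vertices, so the decomposition has width 2, which upper-bounds the treewidth. Conversely, {0, 2, 3} is a clique of size 3, and the vertices of any clique must share a bag in every tree decomposition; so some bag has ≥ 3 vertices and tw(G) ≥ 2. Therefore the treewidth is 2.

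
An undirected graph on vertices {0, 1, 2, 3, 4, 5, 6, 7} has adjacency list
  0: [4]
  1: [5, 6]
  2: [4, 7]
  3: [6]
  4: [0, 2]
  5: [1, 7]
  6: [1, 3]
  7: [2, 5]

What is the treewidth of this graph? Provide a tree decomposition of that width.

Every bag has size at most 2, so the width is 2 − 1 = 1 and tw(G) ≤ 1. Since G has at least one edge (e.g. 3–6), it is not an edgeless graph, so tw(G) ≥ 1. The upper and lower bounds meet at 1, so that is the treewidth.

Treewidth 1.
Bags: B1 = {3, 6}  B2 = {1, 6}  B3 = {1, 5}  B4 = {5, 7}  B5 = {2, 7}  B6 = {2, 4}  B7 = {0, 4}
Tree: B1–B2, B2–B3, B3–B4, B4–B5, B5–B6, B6–B7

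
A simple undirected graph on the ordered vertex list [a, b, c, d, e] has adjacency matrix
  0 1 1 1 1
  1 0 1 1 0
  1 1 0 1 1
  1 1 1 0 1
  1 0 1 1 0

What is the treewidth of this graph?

A width-3 tree decomposition is:
Bags: B1 = {a, b, c, d}  B2 = {a, c, d, e}
Tree: B1–B2
Each bag holds 4 vertices, so the decomposition has width 3, which upper-bounds the treewidth. For the lower bound, the 4 vertices {a, c, d, e} are pairwise adjacent, and any tree decomposition puts a clique entirely inside one bag — forcing width ≥ 3. Hence tw(G) = 3 exactly.

3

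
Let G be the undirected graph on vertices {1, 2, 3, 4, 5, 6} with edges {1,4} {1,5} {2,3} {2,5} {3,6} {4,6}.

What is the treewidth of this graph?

A width-2 tree decomposition is:
Bags: B1 = {3, 4, 6}  B2 = {1, 3, 4}  B3 = {1, 3, 5}  B4 = {2, 3, 5}
Tree: B1–B2, B2–B3, B3–B4
Every bag has size at most 3, so the width is 3 − 1 = 2 and tw(G) ≤ 2. Since 3–6–4–1–5–2–3 is a cycle in G, G is not acyclic. Forests are exactly the graphs of treewidth ≤ 1, so tw(G) ≥ 2. Combining the bounds, tw(G) = 2.

2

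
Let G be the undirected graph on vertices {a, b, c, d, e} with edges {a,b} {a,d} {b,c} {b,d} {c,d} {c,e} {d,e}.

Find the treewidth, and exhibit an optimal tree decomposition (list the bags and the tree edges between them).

Treewidth 2.
One such decomposition:
Bags: B1 = {c, d, e}  B2 = {b, c, d}  B3 = {a, b, d}
Tree: B1–B2, B2–B3

Every bag has size at most 3, so the width is 3 − 1 = 2 and tw(G) ≤ 2. On the other hand G contains the 3-clique {c, d, e}. A clique must lie in a single bag of any decomposition, so no decomposition can have width below 2. Combining the bounds, tw(G) = 2.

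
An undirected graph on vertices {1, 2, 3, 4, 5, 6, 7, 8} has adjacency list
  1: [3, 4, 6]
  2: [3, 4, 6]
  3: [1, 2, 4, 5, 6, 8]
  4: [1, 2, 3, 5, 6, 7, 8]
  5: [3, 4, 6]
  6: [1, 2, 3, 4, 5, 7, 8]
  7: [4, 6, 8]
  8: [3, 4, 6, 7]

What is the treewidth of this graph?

3

A width-3 tree decomposition is:
Bags: B1 = {3, 4, 6, 8}  B2 = {2, 3, 4, 6}  B3 = {4, 6, 7, 8}  B4 = {3, 4, 5, 6}  B5 = {1, 3, 4, 6}
Tree: B1–B2, B1–B3, B2–B4, B4–B5
The largest bag has 4 vertices, giving width 3; this decomposition certifies tw(G) ≤ 3. For the lower bound, the 4 vertices {3, 4, 6, 8} are pairwise adjacent, and any tree decomposition puts a clique entirely inside one bag — forcing width ≥ 3. Hence tw(G) = 3 exactly.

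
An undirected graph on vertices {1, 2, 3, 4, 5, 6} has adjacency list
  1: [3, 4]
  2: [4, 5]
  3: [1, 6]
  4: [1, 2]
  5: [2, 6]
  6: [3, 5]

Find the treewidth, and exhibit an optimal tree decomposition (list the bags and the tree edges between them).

Treewidth 2.
One such decomposition:
Bags: B1 = {1, 3, 6}  B2 = {1, 5, 6}  B3 = {1, 2, 5}  B4 = {1, 2, 4}
Tree: B1–B2, B2–B3, B3–B4

Every bag has size at most 3, so the width is 3 − 1 = 2 and tw(G) ≤ 2. Since 1–3–6–5–2–4–1 is a cycle in G, G is not acyclic. Forests are exactly the graphs of treewidth ≤ 1, so tw(G) ≥ 2. The upper and lower bounds meet at 2, so that is the treewidth.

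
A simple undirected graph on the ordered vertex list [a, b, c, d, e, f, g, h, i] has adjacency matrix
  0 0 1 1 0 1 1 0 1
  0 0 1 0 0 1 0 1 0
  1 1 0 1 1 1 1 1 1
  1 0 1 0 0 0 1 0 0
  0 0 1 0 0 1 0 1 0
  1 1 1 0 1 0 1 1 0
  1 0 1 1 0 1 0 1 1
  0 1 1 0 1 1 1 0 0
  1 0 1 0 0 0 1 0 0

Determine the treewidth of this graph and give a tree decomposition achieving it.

Every bag has size at most 4, so the width is 4 − 1 = 3 and tw(G) ≤ 3. On the other hand G contains the 4-clique {a, c, d, g}. A clique must lie in a single bag of any decomposition, so no decomposition can have width below 3. Combining the bounds, tw(G) = 3.

Treewidth 3.
Bags: B1 = {c, f, g, h}  B2 = {c, e, f, h}  B3 = {b, c, f, h}  B4 = {a, c, f, g}  B5 = {a, c, d, g}  B6 = {a, c, g, i}
Tree: B1–B2, B2–B3, B1–B4, B4–B5, B5–B6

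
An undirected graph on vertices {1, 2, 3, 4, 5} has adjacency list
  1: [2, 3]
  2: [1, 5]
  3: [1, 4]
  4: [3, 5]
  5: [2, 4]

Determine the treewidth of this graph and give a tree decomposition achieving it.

Every bag has size at most 3, so the width is 3 − 1 = 2 and tw(G) ≤ 2. Since 5–2–1–3–4–5 is a cycle in G, G is not acyclic. Forests are exactly the graphs of treewidth ≤ 1, so tw(G) ≥ 2. Therefore the treewidth is 2.

Treewidth 2.
One optimal decomposition is:
Bags: B1 = {1, 2, 5}  B2 = {1, 3, 5}  B3 = {3, 4, 5}
Tree: B1–B2, B2–B3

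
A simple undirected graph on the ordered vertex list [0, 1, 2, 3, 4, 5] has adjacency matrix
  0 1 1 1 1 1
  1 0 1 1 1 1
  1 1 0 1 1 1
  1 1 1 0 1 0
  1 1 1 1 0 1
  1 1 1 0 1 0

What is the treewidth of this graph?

A width-4 tree decomposition is:
Bags: B1 = {0, 1, 2, 3, 4}  B2 = {0, 1, 2, 4, 5}
Tree: B1–B2
The largest bag has 5 vertices, giving width 4; this decomposition certifies tw(G) ≤ 4. Conversely, {0, 1, 2, 3, 4} is a clique of size 5, and the vertices of any clique must share a bag in every tree decomposition; so some bag has ≥ 5 vertices and tw(G) ≥ 4. Combining the bounds, tw(G) = 4.

4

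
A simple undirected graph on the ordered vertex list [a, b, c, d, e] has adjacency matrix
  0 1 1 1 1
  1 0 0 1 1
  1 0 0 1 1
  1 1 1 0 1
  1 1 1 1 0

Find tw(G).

3

A width-3 tree decomposition is:
Bags: B1 = {a, c, d, e}  B2 = {a, b, d, e}
Tree: B1–B2
Every bag has size at most 4, so the width is 4 − 1 = 3 and tw(G) ≤ 3. For the lower bound, the 4 vertices {a, c, d, e} are pairwise adjacent, and any tree decomposition puts a clique entirely inside one bag — forcing width ≥ 3. The upper and lower bounds meet at 3, so that is the treewidth.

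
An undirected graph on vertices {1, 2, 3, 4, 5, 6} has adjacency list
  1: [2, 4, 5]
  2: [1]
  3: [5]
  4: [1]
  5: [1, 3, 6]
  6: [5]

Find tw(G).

1

A width-1 tree decomposition is:
Bags: B1 = {1, 5}  B2 = {3, 5}  B3 = {1, 2}  B4 = {1, 4}  B5 = {5, 6}
Tree: B1–B2, B1–B3, B1–B4, B2–B5
Each bag holds 2 vertices, so the decomposition has width 1, which upper-bounds the treewidth. G has an edge, so its treewidth is at least 1. The upper and lower bounds meet at 1, so that is the treewidth.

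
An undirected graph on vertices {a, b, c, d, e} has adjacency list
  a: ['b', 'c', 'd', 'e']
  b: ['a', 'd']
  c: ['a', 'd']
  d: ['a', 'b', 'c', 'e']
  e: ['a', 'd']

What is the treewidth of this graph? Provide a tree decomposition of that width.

The largest bag has 3 vertices, giving width 2; this decomposition certifies tw(G) ≤ 2. For the lower bound, the 3 vertices {a, d, e} are pairwise adjacent, and any tree decomposition puts a clique entirely inside one bag — forcing width ≥ 2. Therefore the treewidth is 2.

Treewidth 2.
Bags: B1 = {a, c, d}  B2 = {a, b, d}  B3 = {a, d, e}
Tree: B1–B2, B1–B3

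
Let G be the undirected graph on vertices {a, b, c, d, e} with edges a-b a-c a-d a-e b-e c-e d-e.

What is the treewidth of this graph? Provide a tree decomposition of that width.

Treewidth 2.
One optimal decomposition is:
Bags: B1 = {a, b, e}  B2 = {a, d, e}  B3 = {a, c, e}
Tree: B1–B2, B2–B3

Each bag holds 3 vertices, so the decomposition has width 2, which upper-bounds the treewidth. On the other hand G contains the 3-clique {a, d, e}. A clique must lie in a single bag of any decomposition, so no decomposition can have width below 2. The upper and lower bounds meet at 2, so that is the treewidth.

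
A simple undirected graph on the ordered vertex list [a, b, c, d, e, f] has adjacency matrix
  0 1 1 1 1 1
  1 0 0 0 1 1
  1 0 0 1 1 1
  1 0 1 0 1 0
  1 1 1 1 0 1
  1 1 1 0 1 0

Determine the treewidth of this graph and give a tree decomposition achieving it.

The largest bag has 4 vertices, giving width 3; this decomposition certifies tw(G) ≤ 3. For the lower bound, the 4 vertices {a, c, d, e} are pairwise adjacent, and any tree decomposition puts a clique entirely inside one bag — forcing width ≥ 3. Therefore the treewidth is 3.

Treewidth 3.
One such decomposition:
Bags: B1 = {a, c, e, f}  B2 = {a, b, e, f}  B3 = {a, c, d, e}
Tree: B1–B2, B1–B3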